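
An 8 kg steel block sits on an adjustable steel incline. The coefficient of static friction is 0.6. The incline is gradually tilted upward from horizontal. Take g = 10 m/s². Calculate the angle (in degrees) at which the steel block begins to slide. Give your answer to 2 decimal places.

At the threshold of sliding, static friction is at its maximum μ_s N and exactly balances the weight component along the incline: mg sin θ = μ_s mg cos θ.
Hence tan θ = μ_s = 0.6, so θ = arctan(0.6) = 30.9638°.

30.96°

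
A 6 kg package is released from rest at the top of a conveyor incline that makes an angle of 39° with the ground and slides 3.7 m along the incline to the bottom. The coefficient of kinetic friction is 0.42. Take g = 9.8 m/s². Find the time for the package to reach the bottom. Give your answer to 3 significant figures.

The weight component along the incline is mg sin 39° = 37.004 N and the normal force is N = mg cos 39° = 45.696 N.
Friction up the slope is f = μN = 0.42 × 45.696 = 19.192 N, so the net downslope force is 37.004 − 19.192 = 17.812 N and a = 17.812 / 6 = 2.9687 m/s².
Starting from rest, L = ½at², so t = √(2L/a) = √(2 × 3.7 / 2.9687) = 1.5788 s.

1.58 s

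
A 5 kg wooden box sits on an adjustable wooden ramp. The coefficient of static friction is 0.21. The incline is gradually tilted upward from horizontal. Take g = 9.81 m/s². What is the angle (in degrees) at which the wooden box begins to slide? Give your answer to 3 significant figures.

At the threshold of sliding, static friction is at its maximum μ_s N and exactly balances the weight component along the incline: mg sin θ = μ_s mg cos θ.
Hence tan θ = μ_s = 0.21, so θ = arctan(0.21) = 11.8598°.

11.9°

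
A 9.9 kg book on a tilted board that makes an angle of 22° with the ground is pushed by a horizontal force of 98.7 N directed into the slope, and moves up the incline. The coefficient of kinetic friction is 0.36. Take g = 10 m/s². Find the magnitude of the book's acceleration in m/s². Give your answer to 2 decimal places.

0.82 m/s²

The horizontal push has components F cos 22° = 98.7 × 0.9272 = 91.515 N up the incline and F sin 22° = 98.7 × 0.3746 = 36.973 N pressing into the surface.
The normal force is therefore N = mg cos 22° + F sin 22° = 91.793 + 36.973 = 128.766 N, and kinetic friction down the slope is μN = 0.36 × 128.766 = 46.356 N.
Along the incline: F cos 22° − mg sin 22° − μN = ma, so 91.515 − 37.085 − 46.356 = 9.9 a, giving a = 0.8156 m/s².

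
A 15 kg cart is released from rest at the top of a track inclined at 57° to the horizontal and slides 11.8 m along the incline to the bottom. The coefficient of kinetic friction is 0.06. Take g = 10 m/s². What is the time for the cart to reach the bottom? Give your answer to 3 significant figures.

The weight component along the incline is mg sin 57° = 125.801 N and the normal force is N = mg cos 57° = 81.696 N.
Friction up the slope is f = μN = 0.06 × 81.696 = 4.902 N, so the net downslope force is 125.801 − 4.902 = 120.899 N and a = 120.899 / 15 = 8.0599 m/s².
Starting from rest, L = ½at², so t = √(2L/a) = √(2 × 11.8 / 8.0599) = 1.7112 s.

1.71 s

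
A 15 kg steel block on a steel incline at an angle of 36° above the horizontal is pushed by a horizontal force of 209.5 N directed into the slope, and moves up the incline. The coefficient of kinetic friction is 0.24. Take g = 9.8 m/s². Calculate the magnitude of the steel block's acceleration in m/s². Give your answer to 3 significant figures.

1.67 m/s²

The horizontal push has components F cos 36° = 209.5 × 0.8090 = 169.486 N up the incline and F sin 36° = 209.5 × 0.5878 = 123.144 N pressing into the surface.
The normal force is therefore N = mg cos 36° + F sin 36° = 118.923 + 123.144 = 242.067 N, and kinetic friction down the slope is μN = 0.24 × 242.067 = 58.096 N.
Along the incline: F cos 36° − mg sin 36° − μN = ma, so 169.486 − 86.407 − 58.096 = 15 a, giving a = 1.6655 m/s².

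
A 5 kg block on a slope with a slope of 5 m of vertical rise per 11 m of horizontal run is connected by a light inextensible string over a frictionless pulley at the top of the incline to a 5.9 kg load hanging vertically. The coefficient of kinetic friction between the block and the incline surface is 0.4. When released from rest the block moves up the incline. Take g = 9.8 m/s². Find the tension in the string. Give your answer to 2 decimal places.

47.16 N

For the block on the incline: the weight component along the slope is m₁g sin 24.44° = 5 × 9.8 × 0.4138 = 20.276 N and the normal force is N = m₁g cos 24.44° = 44.608 N.
Kinetic friction opposes the block's motion up the incline: f = μN = 0.4 × 44.608 = 17.843 N acting down the slope.
Newton's second law for the block (up-slope positive): T − 20.276 − 17.843 = 5 a. For the hanging load (downward positive): 5.9 × 9.8 − T = 5.9 a.
Adding the two equations eliminates T: 19.701 = 10.9 a, so a = 1.8074 m/s².
Then from the hanging load's equation, T = 5.9 × (9.8 − 1.8074) = 47.156 N.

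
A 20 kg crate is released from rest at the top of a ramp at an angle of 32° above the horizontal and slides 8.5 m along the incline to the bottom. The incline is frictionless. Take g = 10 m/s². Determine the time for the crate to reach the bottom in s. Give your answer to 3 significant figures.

1.79 s

The weight component along the incline is mg sin 32° = 105.984 N and the normal force is N = mg cos 32° = 169.610 N.
With no friction, a = g sin 32° = 5.2992 m/s².
Starting from rest, L = ½at², so t = √(2L/a) = √(2 × 8.5 / 5.2992) = 1.7911 s.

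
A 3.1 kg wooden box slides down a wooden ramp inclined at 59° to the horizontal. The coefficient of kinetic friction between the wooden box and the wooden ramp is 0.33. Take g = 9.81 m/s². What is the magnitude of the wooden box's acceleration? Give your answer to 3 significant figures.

Resolving the weight along the incline: the component pulling the wooden box down the slope is mg sin 59° = 3.1 × 9.81 × 0.8572 = 26.068 N, and the normal force is N = mg cos 59° = 3.1 × 9.81 × 0.5150 = 15.662 N.
Kinetic friction acts up the slope with magnitude f = μN = 0.33 × 15.662 = 5.168 N.
Net force along the incline is 26.068 − 5.168 = 20.900 N, so a = 20.900 / 3.1 = 6.7419 m/s².

6.74 m/s²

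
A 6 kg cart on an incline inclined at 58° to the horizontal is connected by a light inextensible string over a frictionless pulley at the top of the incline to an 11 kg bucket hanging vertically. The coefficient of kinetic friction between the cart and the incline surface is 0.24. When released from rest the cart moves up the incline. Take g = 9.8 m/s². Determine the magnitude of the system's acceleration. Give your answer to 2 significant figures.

3.0 m/s²

For the cart on the incline: the weight component along the slope is m₁g sin 58° = 6 × 9.8 × 0.8480 = 49.862 N and the normal force is N = m₁g cos 58° = 31.159 N.
Kinetic friction opposes the cart's motion up the incline: f = μN = 0.24 × 31.159 = 7.478 N acting down the slope.
Newton's second law for the cart (up-slope positive): T − 49.862 − 7.478 = 6 a. For the hanging bucket (downward positive): 11 × 9.8 − T = 11 a.
Adding the two equations eliminates T: 50.460 = 17 a, so a = 2.9682 m/s².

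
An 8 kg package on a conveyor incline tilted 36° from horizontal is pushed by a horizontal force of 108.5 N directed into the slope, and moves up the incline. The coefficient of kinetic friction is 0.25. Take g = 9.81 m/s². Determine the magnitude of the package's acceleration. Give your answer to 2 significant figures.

The horizontal push has components F cos 36° = 108.5 × 0.8090 = 87.776 N up the incline and F sin 36° = 108.5 × 0.5878 = 63.776 N pressing into the surface.
The normal force is therefore N = mg cos 36° + F sin 36° = 63.490 + 63.776 = 127.266 N, and kinetic friction down the slope is μN = 0.25 × 127.266 = 31.817 N.
Along the incline: F cos 36° − mg sin 36° − μN = ma, so 87.776 − 46.131 − 31.817 = 8 a, giving a = 1.2285 m/s².

1.2 m/s²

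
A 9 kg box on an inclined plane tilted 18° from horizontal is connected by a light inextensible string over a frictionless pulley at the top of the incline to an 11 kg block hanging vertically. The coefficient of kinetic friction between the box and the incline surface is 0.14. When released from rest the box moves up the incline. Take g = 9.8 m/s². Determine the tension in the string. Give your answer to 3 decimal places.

69.959 N

For the box on the incline: the weight component along the slope is m₁g sin 18° = 9 × 9.8 × 0.3090 = 27.254 N and the normal force is N = m₁g cos 18° = 83.883 N.
Kinetic friction opposes the box's motion up the incline: f = μN = 0.14 × 83.883 = 11.744 N acting down the slope.
Newton's second law for the box (up-slope positive): T − 27.254 − 11.744 = 9 a. For the hanging block (downward positive): 11 × 9.8 − T = 11 a.
Adding the two equations eliminates T: 68.802 = 20 a, so a = 3.4401 m/s².
Then from the hanging block's equation, T = 11 × (9.8 − 3.4401) = 69.959 N.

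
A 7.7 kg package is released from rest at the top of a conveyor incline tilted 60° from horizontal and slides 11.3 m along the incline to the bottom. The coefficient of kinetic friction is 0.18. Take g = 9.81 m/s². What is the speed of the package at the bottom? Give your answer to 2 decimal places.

13.12 m/s

The weight component along the incline is mg sin 60° = 65.417 N and the normal force is N = mg cos 60° = 37.769 N.
Friction up the slope is f = μN = 0.18 × 37.769 = 6.798 N, so the net downslope force is 65.417 − 6.798 = 58.619 N and a = 58.619 / 7.7 = 7.6129 m/s².
Starting from rest over a distance of 11.3 m, v² = 2aL = 2 × 7.6129 × 11.3 = 172.0515, so v = 13.1168 m/s.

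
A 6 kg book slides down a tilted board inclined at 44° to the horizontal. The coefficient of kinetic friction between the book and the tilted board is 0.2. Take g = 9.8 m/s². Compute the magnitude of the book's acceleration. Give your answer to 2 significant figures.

Resolving the weight along the incline: the component pulling the book down the slope is mg sin 44° = 6 × 9.8 × 0.6947 = 40.848 N, and the normal force is N = mg cos 44° = 6 × 9.8 × 0.7193 = 42.295 N.
Kinetic friction acts up the slope with magnitude f = μN = 0.2 × 42.295 = 8.459 N.
Net force along the incline is 40.848 − 8.459 = 32.389 N, so a = 32.389 / 6 = 5.3982 m/s².

5.4 m/s²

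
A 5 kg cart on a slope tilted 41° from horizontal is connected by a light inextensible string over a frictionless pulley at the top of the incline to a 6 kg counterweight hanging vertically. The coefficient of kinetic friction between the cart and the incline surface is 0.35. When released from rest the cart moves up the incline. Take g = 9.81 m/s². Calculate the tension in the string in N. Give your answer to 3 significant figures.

51.4 N

For the cart on the incline: the weight component along the slope is m₁g sin 41° = 5 × 9.81 × 0.6561 = 32.182 N and the normal force is N = m₁g cos 41° = 37.019 N.
Kinetic friction opposes the cart's motion up the incline: f = μN = 0.35 × 37.019 = 12.957 N acting down the slope.
Newton's second law for the cart (up-slope positive): T − 32.182 − 12.957 = 5 a. For the hanging counterweight (downward positive): 6 × 9.81 − T = 6 a.
Adding the two equations eliminates T: 13.721 = 11 a, so a = 1.2474 m/s².
Then from the hanging counterweight's equation, T = 6 × (9.81 − 1.2474) = 51.376 N.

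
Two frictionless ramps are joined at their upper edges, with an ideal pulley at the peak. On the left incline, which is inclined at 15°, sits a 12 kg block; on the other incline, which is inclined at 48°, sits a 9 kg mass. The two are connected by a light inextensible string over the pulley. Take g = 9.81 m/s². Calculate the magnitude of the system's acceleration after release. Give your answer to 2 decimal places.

Resolve each weight along its own incline: the 12 kg mass has component 12 × 9.81 × sin 15° = 30.468 N down its slope, and the 9 kg mass has 9 × 9.81 × sin 48° = 65.612 N down its slope.
The 9 kg side's 65.612 N exceeds the other side's 30.468 N, so that mass slides down and the 12 kg mass slides up. Taking that direction as positive, Newton's second law for the whole system gives 65.612 − 30.468 = (12 + 9) a, so a = 35.144 / 21 = 1.6735 m/s².

1.67 m/s²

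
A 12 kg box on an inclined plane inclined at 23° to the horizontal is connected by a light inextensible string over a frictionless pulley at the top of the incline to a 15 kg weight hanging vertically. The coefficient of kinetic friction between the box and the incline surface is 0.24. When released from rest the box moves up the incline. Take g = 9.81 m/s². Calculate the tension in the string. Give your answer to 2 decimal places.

For the box on the incline: the weight component along the slope is m₁g sin 23° = 12 × 9.81 × 0.3907 = 45.993 N and the normal force is N = m₁g cos 23° = 108.362 N.
Kinetic friction opposes the box's motion up the incline: f = μN = 0.24 × 108.362 = 26.007 N acting down the slope.
Newton's second law for the box (up-slope positive): T − 45.993 − 26.007 = 12 a. For the hanging weight (downward positive): 15 × 9.81 − T = 15 a.
Adding the two equations eliminates T: 75.150 = 27 a, so a = 2.7833 m/s².
Then from the hanging weight's equation, T = 15 × (9.81 − 2.7833) = 105.400 N.

105.40 N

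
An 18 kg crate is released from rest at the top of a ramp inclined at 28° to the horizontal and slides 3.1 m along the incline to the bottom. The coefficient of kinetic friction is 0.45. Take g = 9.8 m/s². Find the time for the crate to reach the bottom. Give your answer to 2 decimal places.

The weight component along the incline is mg sin 28° = 82.815 N and the normal force is N = mg cos 28° = 155.752 N.
Friction up the slope is f = μN = 0.45 × 155.752 = 70.088 N, so the net downslope force is 82.815 − 70.088 = 12.727 N and a = 12.727 / 18 = 0.7071 m/s².
Starting from rest, L = ½at², so t = √(2L/a) = √(2 × 3.1 / 0.7071) = 2.9611 s.

2.96 s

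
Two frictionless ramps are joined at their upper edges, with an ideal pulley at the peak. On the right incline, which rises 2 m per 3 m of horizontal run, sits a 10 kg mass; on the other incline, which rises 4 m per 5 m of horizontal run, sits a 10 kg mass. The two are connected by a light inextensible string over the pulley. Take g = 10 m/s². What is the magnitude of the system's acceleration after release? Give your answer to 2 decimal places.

0.35 m/s²

Resolve each weight along its own incline: the 10 kg mass has component 10 × 10 × sin 33.69° = 55.470 N down its slope, and the 10 kg mass has 10 × 10 × sin 38.66° = 62.470 N down its slope.
The 10 kg side's 62.470 N exceeds the other side's 55.470 N, so that mass slides down and the 10 kg mass slides up. Taking that direction as positive, Newton's second law for the whole system gives 62.470 − 55.470 = (10 + 10) a, so a = 7.000 / 20 = 0.3500 m/s².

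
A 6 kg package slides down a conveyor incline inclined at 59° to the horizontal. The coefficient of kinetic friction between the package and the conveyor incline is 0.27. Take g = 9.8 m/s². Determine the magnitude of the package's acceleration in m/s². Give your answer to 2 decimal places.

Resolving the weight along the incline: the component pulling the package down the slope is mg sin 59° = 6 × 9.8 × 0.8572 = 50.403 N, and the normal force is N = mg cos 59° = 6 × 9.8 × 0.5150 = 30.282 N.
Kinetic friction acts up the slope with magnitude f = μN = 0.27 × 30.282 = 8.176 N.
Net force along the incline is 50.403 − 8.176 = 42.227 N, so a = 42.227 / 6 = 7.0378 m/s².

7.04 m/s²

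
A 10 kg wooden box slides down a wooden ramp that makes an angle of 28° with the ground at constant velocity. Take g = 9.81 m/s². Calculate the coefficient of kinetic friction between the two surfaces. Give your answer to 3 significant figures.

0.532

At constant velocity the net force along the incline is zero: mg sin 28° = μ mg cos 28°.
So μ = tan 28° = 0.4695 / 0.8829 = 0.5318.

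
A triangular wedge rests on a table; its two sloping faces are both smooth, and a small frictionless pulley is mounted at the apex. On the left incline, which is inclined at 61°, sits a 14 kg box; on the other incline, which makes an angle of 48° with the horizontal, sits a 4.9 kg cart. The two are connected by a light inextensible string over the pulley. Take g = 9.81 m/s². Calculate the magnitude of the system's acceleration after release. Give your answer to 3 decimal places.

Resolve each weight along its own incline: the 14 kg mass has component 14 × 9.81 × sin 61° = 120.120 N down its slope, and the 4.9 kg mass has 4.9 × 9.81 × sin 48° = 35.722 N down its slope.
The 14 kg side's 120.120 N exceeds the other side's 35.722 N, so that mass slides down and the 4.9 kg mass slides up. Taking that direction as positive, Newton's second law for the whole system gives 120.120 − 35.722 = (14 + 4.9) a, so a = 84.398 / 18.9 = 4.4655 m/s².

4.466 m/s²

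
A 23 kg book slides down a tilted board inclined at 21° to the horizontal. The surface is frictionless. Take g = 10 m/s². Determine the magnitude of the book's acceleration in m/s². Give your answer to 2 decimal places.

3.58 m/s²

Resolving the weight along the incline: the component pulling the book down the slope is mg sin 21° = 23 × 10 × 0.3584 = 82.432 N, and the normal force is N = mg cos 21° = 23 × 10 × 0.9336 = 214.728 N.
With no friction the net force along the incline is 82.432 N, so a = g sin 21° = 82.432 / 23 = 3.5840 m/s².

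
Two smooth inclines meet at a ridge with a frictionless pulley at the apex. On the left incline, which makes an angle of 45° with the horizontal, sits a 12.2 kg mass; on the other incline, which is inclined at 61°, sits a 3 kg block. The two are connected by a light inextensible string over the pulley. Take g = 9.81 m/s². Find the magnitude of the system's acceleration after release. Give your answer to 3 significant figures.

Resolve each weight along its own incline: the 12.2 kg mass has component 12.2 × 9.81 × sin 45° = 84.628 N down its slope, and the 3 kg mass has 3 × 9.81 × sin 61° = 25.740 N down its slope.
The 12.2 kg side's 84.628 N exceeds the other side's 25.740 N, so that mass slides down and the 3 kg mass slides up. Taking that direction as positive, Newton's second law for the whole system gives 84.628 − 25.740 = (12.2 + 3) a, so a = 58.888 / 15.2 = 3.8742 m/s².

3.87 m/s²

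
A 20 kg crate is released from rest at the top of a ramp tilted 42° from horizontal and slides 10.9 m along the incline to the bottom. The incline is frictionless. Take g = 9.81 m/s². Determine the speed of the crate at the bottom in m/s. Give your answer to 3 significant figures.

12.0 m/s

The weight component along the incline is mg sin 42° = 131.283 N and the normal force is N = mg cos 42° = 145.805 N.
With no friction, a = g sin 42° = 6.5642 m/s².
Starting from rest over a distance of 10.9 m, v² = 2aL = 2 × 6.5642 × 10.9 = 143.0996, so v = 11.9624 m/s.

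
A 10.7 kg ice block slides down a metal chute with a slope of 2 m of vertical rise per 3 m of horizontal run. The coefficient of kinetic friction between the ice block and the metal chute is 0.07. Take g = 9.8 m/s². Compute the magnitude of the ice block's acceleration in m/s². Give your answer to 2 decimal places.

4.87 m/s²

Resolving the weight along the incline: the component pulling the ice block down the slope is mg sin 33.69° = 10.7 × 9.8 × 0.5547 = 58.166 N, and the normal force is N = mg cos 33.69° = 10.7 × 9.8 × 0.8321 = 87.254 N.
Kinetic friction acts up the slope with magnitude f = μN = 0.07 × 87.254 = 6.108 N.
Net force along the incline is 58.166 − 6.108 = 52.058 N, so a = 52.058 / 10.7 = 4.8652 m/s².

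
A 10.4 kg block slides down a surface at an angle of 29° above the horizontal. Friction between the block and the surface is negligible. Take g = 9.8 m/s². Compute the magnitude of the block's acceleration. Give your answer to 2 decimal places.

4.75 m/s²

Resolving the weight along the incline: the component pulling the block down the slope is mg sin 29° = 10.4 × 9.8 × 0.4848 = 49.411 N, and the normal force is N = mg cos 29° = 10.4 × 9.8 × 0.8746 = 89.139 N.
With no friction the net force along the incline is 49.411 N, so a = g sin 29° = 49.411 / 10.4 = 4.7511 m/s².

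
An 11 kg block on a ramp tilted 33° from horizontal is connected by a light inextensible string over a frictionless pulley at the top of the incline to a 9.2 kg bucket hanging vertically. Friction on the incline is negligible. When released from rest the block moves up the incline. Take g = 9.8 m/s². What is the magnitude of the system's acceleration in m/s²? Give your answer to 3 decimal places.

For the block on the incline: the weight component along the slope is m₁g sin 33° = 11 × 9.8 × 0.5446 = 58.708 N and the normal force is N = m₁g cos 33° = 90.409 N.
Newton's second law for the block (up-slope positive): T − 58.708 = 11 a. For the hanging bucket (downward positive): 9.2 × 9.8 − T = 9.2 a.
Adding the two equations eliminates T: 31.452 = 20.2 a, so a = 1.5570 m/s².

1.557 m/s²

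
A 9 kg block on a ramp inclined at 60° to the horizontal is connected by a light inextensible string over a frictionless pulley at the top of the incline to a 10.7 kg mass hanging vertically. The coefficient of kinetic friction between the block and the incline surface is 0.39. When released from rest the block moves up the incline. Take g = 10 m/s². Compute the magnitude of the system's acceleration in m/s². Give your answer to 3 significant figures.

For the block on the incline: the weight component along the slope is m₁g sin 60° = 9 × 10 × 0.8660 = 77.940 N and the normal force is N = m₁g cos 60° = 45.000 N.
Kinetic friction opposes the block's motion up the incline: f = μN = 0.39 × 45.000 = 17.550 N acting down the slope.
Newton's second law for the block (up-slope positive): T − 77.940 − 17.550 = 9 a. For the hanging mass (downward positive): 10.7 × 10 − T = 10.7 a.
Adding the two equations eliminates T: 11.510 = 19.7 a, so a = 0.5843 m/s².

0.584 m/s²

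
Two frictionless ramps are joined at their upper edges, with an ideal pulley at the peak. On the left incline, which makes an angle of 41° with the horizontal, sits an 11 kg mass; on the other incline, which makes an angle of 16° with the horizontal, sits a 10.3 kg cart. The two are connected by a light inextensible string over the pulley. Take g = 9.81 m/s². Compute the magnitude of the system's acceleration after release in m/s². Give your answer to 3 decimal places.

2.016 m/s²

Resolve each weight along its own incline: the 11 kg mass has component 11 × 9.81 × sin 41° = 70.795 N down its slope, and the 10.3 kg mass has 10.3 × 9.81 × sin 16° = 27.851 N down its slope.
The 11 kg side's 70.795 N exceeds the other side's 27.851 N, so that mass slides down and the 10.3 kg mass slides up. Taking that direction as positive, Newton's second law for the whole system gives 70.795 − 27.851 = (11 + 10.3) a, so a = 42.944 / 21.3 = 2.0162 m/s².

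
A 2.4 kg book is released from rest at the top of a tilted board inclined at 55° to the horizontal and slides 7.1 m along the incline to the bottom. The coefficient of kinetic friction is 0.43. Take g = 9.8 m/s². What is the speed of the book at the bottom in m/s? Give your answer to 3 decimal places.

The weight component along the incline is mg sin 55° = 19.266 N and the normal force is N = mg cos 55° = 13.491 N.
Friction up the slope is f = μN = 0.43 × 13.491 = 5.801 N, so the net downslope force is 19.266 − 5.801 = 13.465 N and a = 13.465 / 2.4 = 5.6104 m/s².
Starting from rest over a distance of 7.1 m, v² = 2aL = 2 × 5.6104 × 7.1 = 79.6677, so v = 8.9257 m/s.

8.926 m/s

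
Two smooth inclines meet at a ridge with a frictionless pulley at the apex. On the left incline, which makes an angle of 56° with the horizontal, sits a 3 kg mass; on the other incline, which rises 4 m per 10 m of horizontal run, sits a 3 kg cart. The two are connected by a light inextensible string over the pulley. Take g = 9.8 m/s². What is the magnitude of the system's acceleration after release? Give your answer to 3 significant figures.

2.24 m/s²

Resolve each weight along its own incline: the 3 kg mass has component 3 × 9.8 × sin 56° = 24.374 N down its slope, and the 3 kg mass has 3 × 9.8 × sin 21.80° = 10.919 N down its slope.
The 3 kg side's 24.374 N exceeds the other side's 10.919 N, so that mass slides down and the 3 kg mass slides up. Taking that direction as positive, Newton's second law for the whole system gives 24.374 − 10.919 = (3 + 3) a, so a = 13.455 / 6 = 2.2425 m/s².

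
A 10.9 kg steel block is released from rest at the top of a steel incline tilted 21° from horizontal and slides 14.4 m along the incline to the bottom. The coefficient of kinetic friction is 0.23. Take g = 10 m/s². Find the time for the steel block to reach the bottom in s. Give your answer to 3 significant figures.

The weight component along the incline is mg sin 21° = 39.062 N and the normal force is N = mg cos 21° = 101.760 N.
Friction up the slope is f = μN = 0.23 × 101.760 = 23.405 N, so the net downslope force is 39.062 − 23.405 = 15.657 N and a = 15.657 / 10.9 = 1.4364 m/s².
Starting from rest, L = ½at², so t = √(2L/a) = √(2 × 14.4 / 1.4364) = 4.4777 s.

4.48 s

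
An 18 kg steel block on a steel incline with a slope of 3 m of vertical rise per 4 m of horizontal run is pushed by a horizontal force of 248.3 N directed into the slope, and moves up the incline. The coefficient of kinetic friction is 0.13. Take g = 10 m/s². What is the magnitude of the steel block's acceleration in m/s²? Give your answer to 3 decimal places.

The horizontal push has components F cos 36.87° = 248.3 × 0.8000 = 198.640 N up the incline and F sin 36.87° = 248.3 × 0.6000 = 148.980 N pressing into the surface.
The normal force is therefore N = mg cos 36.87° + F sin 36.87° = 144.000 + 148.980 = 292.980 N, and kinetic friction down the slope is μN = 0.13 × 292.980 = 38.087 N.
Along the incline: F cos 36.87° − mg sin 36.87° − μN = ma, so 198.640 − 108.000 − 38.087 = 18 a, giving a = 2.9196 m/s².

2.920 m/s²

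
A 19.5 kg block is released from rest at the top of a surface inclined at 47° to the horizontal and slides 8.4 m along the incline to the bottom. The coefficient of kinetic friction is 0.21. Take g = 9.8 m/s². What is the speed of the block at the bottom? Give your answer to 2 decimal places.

9.84 m/s

The weight component along the incline is mg sin 47° = 139.762 N and the normal force is N = mg cos 47° = 130.330 N.
Friction up the slope is f = μN = 0.21 × 130.330 = 27.369 N, so the net downslope force is 139.762 − 27.369 = 112.393 N and a = 112.393 / 19.5 = 5.7637 m/s².
Starting from rest over a distance of 8.4 m, v² = 2aL = 2 × 5.7637 × 8.4 = 96.8302, so v = 9.8402 m/s.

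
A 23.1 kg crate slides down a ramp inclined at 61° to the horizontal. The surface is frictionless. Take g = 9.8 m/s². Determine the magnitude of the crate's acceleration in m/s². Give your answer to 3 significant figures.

8.57 m/s²

Resolving the weight along the incline: the component pulling the crate down the slope is mg sin 61° = 23.1 × 9.8 × 0.8746 = 197.992 N, and the normal force is N = mg cos 61° = 23.1 × 9.8 × 0.4848 = 109.749 N.
With no friction the net force along the incline is 197.992 N, so a = g sin 61° = 197.992 / 23.1 = 8.5711 m/s².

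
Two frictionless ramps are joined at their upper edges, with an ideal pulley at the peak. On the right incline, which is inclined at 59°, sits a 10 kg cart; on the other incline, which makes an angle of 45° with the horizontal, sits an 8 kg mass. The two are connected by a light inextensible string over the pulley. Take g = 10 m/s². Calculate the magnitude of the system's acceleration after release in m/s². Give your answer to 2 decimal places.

1.62 m/s²

Resolve each weight along its own incline: the 10 kg mass has component 10 × 10 × sin 59° = 85.717 N down its slope, and the 8 kg mass has 8 × 10 × sin 45° = 56.569 N down its slope.
The 10 kg side's 85.717 N exceeds the other side's 56.569 N, so that mass slides down and the 8 kg mass slides up. Taking that direction as positive, Newton's second law for the whole system gives 85.717 − 56.569 = (10 + 8) a, so a = 29.148 / 18 = 1.6193 m/s².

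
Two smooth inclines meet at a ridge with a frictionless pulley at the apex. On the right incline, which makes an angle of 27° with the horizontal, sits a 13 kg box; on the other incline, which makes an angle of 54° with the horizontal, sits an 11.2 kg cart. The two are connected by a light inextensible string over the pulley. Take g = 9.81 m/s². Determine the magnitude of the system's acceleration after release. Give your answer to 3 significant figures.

1.28 m/s²

Resolve each weight along its own incline: the 13 kg mass has component 13 × 9.81 × sin 27° = 57.897 N down its slope, and the 11.2 kg mass has 11.2 × 9.81 × sin 54° = 88.888 N down its slope.
The 11.2 kg side's 88.888 N exceeds the other side's 57.897 N, so that mass slides down and the 13 kg mass slides up. Taking that direction as positive, Newton's second law for the whole system gives 88.888 − 57.897 = (13 + 11.2) a, so a = 30.991 / 24.2 = 1.2806 m/s².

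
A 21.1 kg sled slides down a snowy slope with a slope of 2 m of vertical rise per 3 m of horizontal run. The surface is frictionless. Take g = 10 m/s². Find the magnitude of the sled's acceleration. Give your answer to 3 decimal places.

Resolving the weight along the incline: the component pulling the sled down the slope is mg sin 33.69° = 21.1 × 10 × 0.5547 = 117.042 N, and the normal force is N = mg cos 33.69° = 21.1 × 10 × 0.8321 = 175.573 N.
With no friction the net force along the incline is 117.042 N, so a = g sin 33.69° = 117.042 / 21.1 = 5.5470 m/s².

5.547 m/s²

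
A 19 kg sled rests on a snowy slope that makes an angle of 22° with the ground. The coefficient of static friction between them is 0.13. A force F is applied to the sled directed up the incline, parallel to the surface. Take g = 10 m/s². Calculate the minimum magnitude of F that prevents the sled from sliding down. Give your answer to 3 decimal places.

The normal force is N = mg cos 22° = 176.165 N. With F at its minimum the sled is on the verge of sliding down, so static friction is at its maximum μ_s N = 0.13 × 176.165 = 22.901 N and acts up the slope.
Equilibrium along the incline: F + μ_s N = mg sin 22°, so F = 71.175 − 22.901 = 48.274 N.

48.274 N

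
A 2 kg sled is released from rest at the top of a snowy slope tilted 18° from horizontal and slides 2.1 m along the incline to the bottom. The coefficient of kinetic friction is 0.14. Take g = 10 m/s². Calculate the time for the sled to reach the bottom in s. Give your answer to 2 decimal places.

The weight component along the incline is mg sin 18° = 6.180 N and the normal force is N = mg cos 18° = 19.021 N.
Friction up the slope is f = μN = 0.14 × 19.021 = 2.663 N, so the net downslope force is 6.180 − 2.663 = 3.517 N and a = 3.517 / 2 = 1.7585 m/s².
Starting from rest, L = ½at², so t = √(2L/a) = √(2 × 2.1 / 1.7585) = 1.5454 s.

1.55 s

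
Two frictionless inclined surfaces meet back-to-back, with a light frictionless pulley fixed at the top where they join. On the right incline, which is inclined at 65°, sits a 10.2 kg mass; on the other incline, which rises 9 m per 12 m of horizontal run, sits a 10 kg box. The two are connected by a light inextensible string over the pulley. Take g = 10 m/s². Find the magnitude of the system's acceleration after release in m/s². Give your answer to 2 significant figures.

1.6 m/s²

Resolve each weight along its own incline: the 10.2 kg mass has component 10.2 × 10 × sin 65° = 92.443 N down its slope, and the 10 kg mass has 10 × 10 × sin 36.87° = 60.000 N down its slope.
The 10.2 kg side's 92.443 N exceeds the other side's 60.000 N, so that mass slides down and the 10 kg mass slides up. Taking that direction as positive, Newton's second law for the whole system gives 92.443 − 60.000 = (10.2 + 10) a, so a = 32.443 / 20.2 = 1.6061 m/s².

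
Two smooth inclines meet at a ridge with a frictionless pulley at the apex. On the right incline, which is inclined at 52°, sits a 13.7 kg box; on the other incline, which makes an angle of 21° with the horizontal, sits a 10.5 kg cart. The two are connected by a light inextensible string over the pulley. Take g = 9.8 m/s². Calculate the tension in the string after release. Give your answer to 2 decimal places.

66.78 N

Resolve each weight along its own incline: the 13.7 kg mass has component 13.7 × 9.8 × sin 52° = 105.798 N down its slope, and the 10.5 kg mass has 10.5 × 9.8 × sin 21° = 36.876 N down its slope.
The 13.7 kg side's 105.798 N exceeds the other side's 36.876 N, so that mass slides down and the 10.5 kg mass slides up. Taking that direction as positive, Newton's second law for the whole system gives 105.798 − 36.876 = (13.7 + 10.5) a, so a = 68.922 / 24.2 = 2.8480 m/s².
For the 10.5 kg mass (up-slope positive): T − 36.876 = 10.5 × 2.8480, so T = 66.780 N.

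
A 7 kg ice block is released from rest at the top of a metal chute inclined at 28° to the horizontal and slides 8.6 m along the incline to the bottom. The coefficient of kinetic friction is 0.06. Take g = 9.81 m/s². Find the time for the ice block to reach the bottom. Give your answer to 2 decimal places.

The weight component along the incline is mg sin 28° = 32.239 N and the normal force is N = mg cos 28° = 60.632 N.
Friction up the slope is f = μN = 0.06 × 60.632 = 3.638 N, so the net downslope force is 32.239 − 3.638 = 28.601 N and a = 28.601 / 7 = 4.0859 m/s².
Starting from rest, L = ½at², so t = √(2L/a) = √(2 × 8.6 / 4.0859) = 2.0517 s.

2.05 s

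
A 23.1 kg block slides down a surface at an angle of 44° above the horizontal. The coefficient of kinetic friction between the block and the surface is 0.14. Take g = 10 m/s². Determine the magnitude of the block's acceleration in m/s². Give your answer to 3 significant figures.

5.94 m/s²

Resolving the weight along the incline: the component pulling the block down the slope is mg sin 44° = 23.1 × 10 × 0.6947 = 160.476 N, and the normal force is N = mg cos 44° = 23.1 × 10 × 0.7193 = 166.158 N.
Kinetic friction acts up the slope with magnitude f = μN = 0.14 × 166.158 = 23.262 N.
Net force along the incline is 160.476 − 23.262 = 137.214 N, so a = 137.214 / 23.1 = 5.9400 m/s².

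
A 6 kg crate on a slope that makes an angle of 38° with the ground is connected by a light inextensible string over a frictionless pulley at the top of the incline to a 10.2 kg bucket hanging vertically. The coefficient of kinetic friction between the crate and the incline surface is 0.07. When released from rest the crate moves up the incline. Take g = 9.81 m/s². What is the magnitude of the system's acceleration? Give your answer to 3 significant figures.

3.74 m/s²

For the crate on the incline: the weight component along the slope is m₁g sin 38° = 6 × 9.81 × 0.6157 = 36.240 N and the normal force is N = m₁g cos 38° = 46.382 N.
Kinetic friction opposes the crate's motion up the incline: f = μN = 0.07 × 46.382 = 3.247 N acting down the slope.
Newton's second law for the crate (up-slope positive): T − 36.240 − 3.247 = 6 a. For the hanging bucket (downward positive): 10.2 × 9.81 − T = 10.2 a.
Adding the two equations eliminates T: 60.575 = 16.2 a, so a = 3.7392 m/s².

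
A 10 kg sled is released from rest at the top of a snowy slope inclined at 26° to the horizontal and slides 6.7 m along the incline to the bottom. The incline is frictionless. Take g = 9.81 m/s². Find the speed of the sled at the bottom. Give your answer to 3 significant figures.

The weight component along the incline is mg sin 26° = 43.004 N and the normal force is N = mg cos 26° = 88.172 N.
With no friction, a = g sin 26° = 4.3004 m/s².
Starting from rest over a distance of 6.7 m, v² = 2aL = 2 × 4.3004 × 6.7 = 57.6254, so v = 7.5911 m/s.

7.59 m/s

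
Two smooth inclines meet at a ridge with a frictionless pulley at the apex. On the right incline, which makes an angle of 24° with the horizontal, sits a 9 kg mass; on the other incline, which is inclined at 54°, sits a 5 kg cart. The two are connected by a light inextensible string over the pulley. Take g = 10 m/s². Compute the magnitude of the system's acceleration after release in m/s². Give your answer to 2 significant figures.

Resolve each weight along its own incline: the 9 kg mass has component 9 × 10 × sin 24° = 36.606 N down its slope, and the 5 kg mass has 5 × 10 × sin 54° = 40.451 N down its slope.
The 5 kg side's 40.451 N exceeds the other side's 36.606 N, so that mass slides down and the 9 kg mass slides up. Taking that direction as positive, Newton's second law for the whole system gives 40.451 − 36.606 = (9 + 5) a, so a = 3.845 / 14 = 0.2746 m/s².

0.27 m/s²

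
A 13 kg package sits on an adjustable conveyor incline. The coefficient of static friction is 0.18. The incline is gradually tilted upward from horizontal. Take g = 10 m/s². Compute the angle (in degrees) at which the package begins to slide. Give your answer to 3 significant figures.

10.2°

At the threshold of sliding, static friction is at its maximum μ_s N and exactly balances the weight component along the incline: mg sin θ = μ_s mg cos θ.
Hence tan θ = μ_s = 0.18, so θ = arctan(0.18) = 10.2040°.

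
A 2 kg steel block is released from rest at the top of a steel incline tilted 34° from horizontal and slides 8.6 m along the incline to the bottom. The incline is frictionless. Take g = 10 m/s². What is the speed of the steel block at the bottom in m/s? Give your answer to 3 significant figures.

9.81 m/s

The weight component along the incline is mg sin 34° = 11.184 N and the normal force is N = mg cos 34° = 16.581 N.
With no friction, a = g sin 34° = 5.5919 m/s².
Starting from rest over a distance of 8.6 m, v² = 2aL = 2 × 5.5919 × 8.6 = 96.1807, so v = 9.8072 m/s.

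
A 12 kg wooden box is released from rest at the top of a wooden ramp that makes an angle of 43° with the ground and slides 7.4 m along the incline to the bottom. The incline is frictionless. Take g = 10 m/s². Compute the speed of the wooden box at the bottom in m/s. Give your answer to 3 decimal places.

10.047 m/s

The weight component along the incline is mg sin 43° = 81.840 N and the normal force is N = mg cos 43° = 87.762 N.
With no friction, a = g sin 43° = 6.8200 m/s².
Starting from rest over a distance of 7.4 m, v² = 2aL = 2 × 6.8200 × 7.4 = 100.9360, so v = 10.0467 m/s.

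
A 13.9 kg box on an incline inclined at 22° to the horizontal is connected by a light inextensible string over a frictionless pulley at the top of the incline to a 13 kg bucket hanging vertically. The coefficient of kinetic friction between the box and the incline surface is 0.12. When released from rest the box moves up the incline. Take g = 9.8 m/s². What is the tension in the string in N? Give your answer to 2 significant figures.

98 N

For the box on the incline: the weight component along the slope is m₁g sin 22° = 13.9 × 9.8 × 0.3746 = 51.028 N and the normal force is N = m₁g cos 22° = 126.301 N.
Kinetic friction opposes the box's motion up the incline: f = μN = 0.12 × 126.301 = 15.156 N acting down the slope.
Newton's second law for the box (up-slope positive): T − 51.028 − 15.156 = 13.9 a. For the hanging bucket (downward positive): 13 × 9.8 − T = 13 a.
Adding the two equations eliminates T: 61.216 = 26.9 a, so a = 2.2757 m/s².
Then from the hanging bucket's equation, T = 13 × (9.8 − 2.2757) = 97.816 N.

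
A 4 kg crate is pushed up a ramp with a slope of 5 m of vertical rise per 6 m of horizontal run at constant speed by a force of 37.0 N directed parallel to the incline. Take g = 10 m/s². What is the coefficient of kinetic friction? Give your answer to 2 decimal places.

At constant speed ΣF = 0 along the incline. The applied 37.0 N acts up the slope; the weight component mg sin 39.81° = 25.607 N and kinetic friction μN both act down the slope.
So 37.0 = 25.607 + μ × 30.729, giving μ = (37.0 − 25.607) / 30.729 = 0.3708.

0.37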